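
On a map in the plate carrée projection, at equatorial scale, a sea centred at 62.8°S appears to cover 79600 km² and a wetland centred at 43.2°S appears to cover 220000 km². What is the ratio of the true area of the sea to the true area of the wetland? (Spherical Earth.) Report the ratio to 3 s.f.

0.227

Plate carrée has h = 1 and k = sec φ, giving areal scale sec φ; true area = (apparent area) · cos φ.
True area of sea: 79600 × cos(62.8°) = 79600 × 0.4571 = 36380 km².
True area of wetland: 220000 × cos(43.2°) = 220000 × 0.7290 = 160400 km².
Ratio = 36380 / 160400 ≈ 0.227.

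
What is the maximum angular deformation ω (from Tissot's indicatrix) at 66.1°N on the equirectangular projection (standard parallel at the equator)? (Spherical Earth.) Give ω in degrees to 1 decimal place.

In the plate carrée (x = Rλ, y = Rφ), meridians are true-scale (h = 1) and parallels are stretched by k = sec φ.
At 66.1°: h = 1.000, k = 2.468; principal scales a = 2.468, b = 1.000.
sin(ω/2) = (a − b)/(a + b) = 1.468/3.468 = 0.4233, so ω = 2 arcsin(0.4233) ≈ 50.1°.

50.1°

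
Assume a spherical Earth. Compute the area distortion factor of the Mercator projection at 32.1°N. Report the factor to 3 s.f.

1.39

For Mercator, h = k = sec φ (a conformal cylindrical projection has a single point scale, 1/cos φ).
Areal scale = k² = sec²φ = 1/cos²(32.1°) = 1/0.8471² = 1.394.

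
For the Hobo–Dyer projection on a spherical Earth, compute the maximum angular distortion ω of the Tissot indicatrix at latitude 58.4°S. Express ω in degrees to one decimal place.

The Hobo–Dyer projection is cylindrical equal-area with φ₀ = 37.5°. Cylindrical equal-area (φ₀ = 37.5°): h = cos φ / cos 37.5° along meridians, k = cos 37.5° / cos φ along parallels; h·k = 1.
At 58.4°: h = 0.6605, k = 1.514; principal scales a = 1.514, b = 0.6605.
sin(ω/2) = (a − b)/(a + b) = 0.8536/2.175 = 0.3925, so ω = 2 arcsin(0.3925) ≈ 46.2°.

46.2°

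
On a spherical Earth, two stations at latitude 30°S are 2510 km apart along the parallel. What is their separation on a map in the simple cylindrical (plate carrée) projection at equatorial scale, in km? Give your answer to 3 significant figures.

2900 km

Plate carrée maps x = Rλ, y = Rφ. The meridian scale is h = 1 and the parallel scale is k = 1/cos φ = sec φ.
Along the parallel, k = sec 30° = 1/0.8660 = 1.155.
Map distance = 2510 × 1.155 ≈ 2900 km.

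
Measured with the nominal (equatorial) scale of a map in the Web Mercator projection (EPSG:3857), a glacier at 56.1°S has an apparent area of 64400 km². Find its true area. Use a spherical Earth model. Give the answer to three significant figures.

For Mercator, h = k = sec φ (a conformal cylindrical projection has a single point scale, 1/cos φ).
Areal scale = k² = sec²φ = 1/cos²(56.1°) = 1/0.5577² = 3.215.
True area = apparent / (areal scale) = 64400 / 3.215 ≈ 20000 km².

20000 km²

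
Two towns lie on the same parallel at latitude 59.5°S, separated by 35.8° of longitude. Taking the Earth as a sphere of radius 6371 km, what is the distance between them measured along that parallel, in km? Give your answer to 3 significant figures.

Arc length along a parallel = R cos φ · Δλ (with Δλ in radians).
= 6371 × cos 59.5° × (35.8° × π/180) = 6371 × 0.5075 × 0.6248 ≈ 2020 km.

2020 km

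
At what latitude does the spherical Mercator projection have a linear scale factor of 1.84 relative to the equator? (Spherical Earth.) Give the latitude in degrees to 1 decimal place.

57.1°

Mercator scale is k = sec φ = 1/cos φ.
1/cos φ = 1.84  ⇒  cos φ = 0.5435  ⇒  φ = arccos(0.5435) ≈ 57.1°.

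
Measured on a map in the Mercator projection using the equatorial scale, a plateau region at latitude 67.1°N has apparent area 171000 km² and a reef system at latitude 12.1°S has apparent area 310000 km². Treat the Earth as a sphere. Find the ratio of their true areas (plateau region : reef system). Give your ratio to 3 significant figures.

Mercator's areal exaggeration is sec²φ; hence true area = (apparent area) · cos²φ.
True area of plateau region: 171000 × cos²(67.1°) = 171000 × 0.1514 = 25890 km².
True area of reef system: 310000 × cos²(12.1°) = 310000 × 0.9561 = 296400 km².
Ratio = 25890 / 296400 ≈ 0.0874.

0.0874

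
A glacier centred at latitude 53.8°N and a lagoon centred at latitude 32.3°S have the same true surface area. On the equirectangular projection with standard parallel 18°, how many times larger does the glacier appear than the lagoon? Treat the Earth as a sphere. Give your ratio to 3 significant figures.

With standard parallel φ₀ = 18°, the equirectangular projection gives x = Rλ cos φ₀, y = Rφ, so h = 1 and k = cos 18° / cos φ.
Areal scale at 53.8°: h·k = 1.000 × 1.610 = 1.610.
Areal scale at 32.3°: h·k = 1.000 × 1.125 = 1.125.
Ratio = 1.610/1.125 ≈ 1.43.

1.43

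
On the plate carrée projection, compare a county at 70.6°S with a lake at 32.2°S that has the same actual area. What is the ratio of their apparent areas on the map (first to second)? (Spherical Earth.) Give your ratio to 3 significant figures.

In the plate carrée (x = Rλ, y = Rφ), meridians are true-scale (h = 1) and parallels are stretched by k = sec φ.
Areal scale at 70.6°: h·k = 1.000 × 3.011 = 3.011.
Areal scale at 32.2°: h·k = 1.000 × 1.182 = 1.182.
Ratio = 3.011/1.182 ≈ 2.55.

2.55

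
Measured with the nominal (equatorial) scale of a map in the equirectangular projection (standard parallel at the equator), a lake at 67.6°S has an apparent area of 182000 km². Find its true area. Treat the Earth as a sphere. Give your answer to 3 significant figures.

Plate carrée maps x = Rλ, y = Rφ. The meridian scale is h = 1 and the parallel scale is k = 1/cos φ = sec φ.
Areal scale = h·k = 1 × sec φ; at 67.6°, h = 1.000, k = 2.624, so h·k = 2.624.
True area = apparent / (areal scale) = 182000 / 2.624 ≈ 69400 km².

69400 km²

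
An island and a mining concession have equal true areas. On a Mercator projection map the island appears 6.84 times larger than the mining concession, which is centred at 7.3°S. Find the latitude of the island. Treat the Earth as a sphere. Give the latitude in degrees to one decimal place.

67.7°

For equal true areas on Mercator, apparent areas scale as sec²φ, so the ratio is cos²φ₂ / cos²φ₁.
cos²φ₂ / cos²φ₁ = 6.84  ⇒  cos φ₁ = cos 7.3° / √6.84 = 0.9919/2.615 = 0.3793.
φ₁ = arccos(0.3793) ≈ 67.7°.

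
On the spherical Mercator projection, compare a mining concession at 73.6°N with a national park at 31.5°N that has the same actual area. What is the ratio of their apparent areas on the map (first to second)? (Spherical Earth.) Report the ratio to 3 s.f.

9.12

On Mercator, area is exaggerated by sec²φ = 1/cos²φ.
At 73.6°: sec²(73.6°) = 1/0.2823² = 12.54.
At 31.5°: sec²(31.5°) = 1/0.8526² = 1.376.
Ratio = 12.54/1.376 = cos²(31.5°)/cos²(73.6°) ≈ 9.12.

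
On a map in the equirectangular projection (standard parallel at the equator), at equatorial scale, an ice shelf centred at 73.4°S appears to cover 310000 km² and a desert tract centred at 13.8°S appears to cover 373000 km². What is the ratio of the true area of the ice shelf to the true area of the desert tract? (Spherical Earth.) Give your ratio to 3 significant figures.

0.244

On the plate carrée, areal scale = h·k = 1 × sec φ, so true area = apparent × cos φ.
True area of ice shelf: 310000 × cos(73.4°) = 310000 × 0.2857 = 88560 km².
True area of desert tract: 373000 × cos(13.8°) = 373000 × 0.9711 = 362200 km².
Ratio = 88560 / 362200 ≈ 0.244.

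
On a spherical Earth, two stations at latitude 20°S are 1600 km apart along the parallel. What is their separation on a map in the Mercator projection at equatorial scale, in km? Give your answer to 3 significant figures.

1700 km

For Mercator, h = k = sec φ (a conformal cylindrical projection has a single point scale, 1/cos φ).
Along the parallel, k = sec 20° = 1/0.9397 = 1.064.
Map distance = 1600 × 1.064 ≈ 1700 km.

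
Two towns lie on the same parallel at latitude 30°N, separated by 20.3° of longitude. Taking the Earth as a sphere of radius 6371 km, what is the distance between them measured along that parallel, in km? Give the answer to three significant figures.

1950 km

Arc length along a parallel = R cos φ · Δλ (with Δλ in radians).
= 6371 × cos 30° × (20.3° × π/180) = 6371 × 0.8660 × 0.3543 ≈ 1950 km.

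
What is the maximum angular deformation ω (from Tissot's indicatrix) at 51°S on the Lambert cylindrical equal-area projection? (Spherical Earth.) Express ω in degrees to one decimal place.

The Lambert cylindrical equal-area projection is the cylindrical equal-area projection with its standard parallel at the equator (φ₀ = 0). Cylindrical equal-area (φ₀ = 0°): h = cos φ / cos 0° along meridians, k = cos 0° / cos φ along parallels; h·k = 1.
At 51°: h = 0.6293, k = 1.589; principal scales a = 1.589, b = 0.6293.
sin(ω/2) = (a − b)/(a + b) = 0.9597/2.218 = 0.4326, so ω = 2 arcsin(0.4326) ≈ 51.3°.

51.3°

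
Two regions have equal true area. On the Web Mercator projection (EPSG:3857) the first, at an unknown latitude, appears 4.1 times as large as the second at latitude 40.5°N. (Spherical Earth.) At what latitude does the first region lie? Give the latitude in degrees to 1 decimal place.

67.9°

For equal true areas on Mercator, apparent areas scale as sec²φ, so the ratio is cos²φ₂ / cos²φ₁.
cos²φ₂ / cos²φ₁ = 4.1  ⇒  cos φ₁ = cos 40.5° / √4.1 = 0.7604/2.025 = 0.3755.
φ₁ = arccos(0.3755) ≈ 67.9°.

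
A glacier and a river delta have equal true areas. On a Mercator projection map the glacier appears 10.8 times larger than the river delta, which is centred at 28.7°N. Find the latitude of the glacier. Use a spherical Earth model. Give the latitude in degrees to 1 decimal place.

74.5°

On Mercator, (apparent₁)/(apparent₂) = sec²φ₁ / sec²φ₂ when true areas are equal.
cos²φ₂ / cos²φ₁ = 10.8  ⇒  cos φ₁ = cos 28.7° / √10.8 = 0.8771/3.286 = 0.2669.
φ₁ = arccos(0.2669) ≈ 74.5°.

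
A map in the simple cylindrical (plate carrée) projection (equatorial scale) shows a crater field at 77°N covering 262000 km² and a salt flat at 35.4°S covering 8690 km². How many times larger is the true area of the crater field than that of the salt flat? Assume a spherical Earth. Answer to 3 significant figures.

8.32

Plate carrée has h = 1 and k = sec φ, giving areal scale sec φ; true area = (apparent area) · cos φ.
True area of crater field: 262000 × cos(77°) = 262000 × 0.2250 = 58940 km².
True area of salt flat: 8690 × cos(35.4°) = 8690 × 0.8151 = 7083 km².
Ratio = 58940 / 7083 ≈ 8.32.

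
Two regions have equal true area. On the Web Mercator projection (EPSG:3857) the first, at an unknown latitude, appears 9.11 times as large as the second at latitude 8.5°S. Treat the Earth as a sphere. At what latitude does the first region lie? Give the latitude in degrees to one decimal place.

For equal true areas on Mercator, apparent areas scale as sec²φ, so the ratio is cos²φ₂ / cos²φ₁.
cos²φ₂ / cos²φ₁ = 9.11  ⇒  cos φ₁ = cos 8.5° / √9.11 = 0.9890/3.018 = 0.3277.
φ₁ = arccos(0.3277) ≈ 70.9°.

70.9°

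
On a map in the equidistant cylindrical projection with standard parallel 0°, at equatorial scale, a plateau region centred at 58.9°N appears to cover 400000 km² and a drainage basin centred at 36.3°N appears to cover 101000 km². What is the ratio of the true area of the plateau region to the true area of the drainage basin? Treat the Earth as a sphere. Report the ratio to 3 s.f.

2.54

On the plate carrée, areal scale = h·k = 1 × sec φ, so true area = apparent × cos φ.
True area of plateau region: 400000 × cos(58.9°) = 400000 × 0.5165 = 206600 km².
True area of drainage basin: 101000 × cos(36.3°) = 101000 × 0.8059 = 81400 km².
Ratio = 206600 / 81400 ≈ 2.54.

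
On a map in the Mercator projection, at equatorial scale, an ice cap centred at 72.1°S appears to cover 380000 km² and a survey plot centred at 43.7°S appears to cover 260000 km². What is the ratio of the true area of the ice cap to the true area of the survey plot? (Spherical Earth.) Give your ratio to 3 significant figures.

0.264

Since Mercator area scale is 1/cos²φ, the true area equals the apparent area multiplied by cos²φ.
True area of ice cap: 380000 × cos²(72.1°) = 380000 × 0.09447 = 35900 km².
True area of survey plot: 260000 × cos²(43.7°) = 260000 × 0.5227 = 135900 km².
Ratio = 35900 / 135900 ≈ 0.264.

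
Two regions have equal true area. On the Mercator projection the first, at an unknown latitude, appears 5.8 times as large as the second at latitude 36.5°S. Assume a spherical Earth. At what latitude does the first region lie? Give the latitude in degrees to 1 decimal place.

70.5°

Mercator areal scale is sec²φ, so apparent-area ratio = sec²φ₁ / sec²φ₂ = cos²φ₂ / cos²φ₁.
cos²φ₂ / cos²φ₁ = 5.8  ⇒  cos φ₁ = cos 36.5° / √5.8 = 0.8039/2.408 = 0.3338.
φ₁ = arccos(0.3338) ≈ 70.5°.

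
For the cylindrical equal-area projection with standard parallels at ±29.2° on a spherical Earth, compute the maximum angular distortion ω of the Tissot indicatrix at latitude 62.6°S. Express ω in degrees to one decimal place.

68.8°

Cylindrical equal-area (φ₀ = 29.2°): h = cos φ / cos 29.2° along meridians, k = cos 29.2° / cos φ along parallels; h·k = 1.
At 62.6°: h = 0.5272, k = 1.897; principal scales a = 1.897, b = 0.5272.
sin(ω/2) = (a − b)/(a + b) = 1.370/2.424 = 0.5650, so ω = 2 arcsin(0.5650) ≈ 68.8°.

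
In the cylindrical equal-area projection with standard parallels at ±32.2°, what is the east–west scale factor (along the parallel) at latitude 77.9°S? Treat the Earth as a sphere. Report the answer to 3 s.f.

4.04

Cylindrical equal-area (φ₀ = 32.2°): h = cos φ / cos 32.2° along meridians, k = cos 32.2° / cos φ along parallels; h·k = 1.
k = cos 32.2° / cos 77.9° = 0.8462/0.2096 = 4.037.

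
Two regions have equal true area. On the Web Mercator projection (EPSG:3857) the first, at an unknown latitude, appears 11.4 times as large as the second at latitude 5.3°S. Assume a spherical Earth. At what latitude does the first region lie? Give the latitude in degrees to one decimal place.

72.8°

For equal true areas on Mercator, apparent areas scale as sec²φ, so the ratio is cos²φ₂ / cos²φ₁.
cos²φ₂ / cos²φ₁ = 11.4  ⇒  cos φ₁ = cos 5.3° / √11.4 = 0.9957/3.376 = 0.2949.
φ₁ = arccos(0.2949) ≈ 72.8°.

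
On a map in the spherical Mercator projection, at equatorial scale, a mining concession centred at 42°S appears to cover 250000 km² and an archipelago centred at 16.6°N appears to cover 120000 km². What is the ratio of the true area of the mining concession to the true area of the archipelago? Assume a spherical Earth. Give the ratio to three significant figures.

1.25

Since Mercator area scale is 1/cos²φ, the true area equals the apparent area multiplied by cos²φ.
True area of mining concession: 250000 × cos²(42°) = 250000 × 0.5523 = 138100 km².
True area of archipelago: 120000 × cos²(16.6°) = 120000 × 0.9184 = 110200 km².
Ratio = 138100 / 110200 ≈ 1.25.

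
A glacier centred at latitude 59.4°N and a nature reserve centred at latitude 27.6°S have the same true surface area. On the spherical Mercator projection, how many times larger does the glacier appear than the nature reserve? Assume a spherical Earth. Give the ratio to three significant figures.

3.03

On Mercator, area is exaggerated by sec²φ = 1/cos²φ.
At 59.4°: sec²(59.4°) = 1/0.5090² = 3.859.
At 27.6°: sec²(27.6°) = 1/0.8862² = 1.273.
Ratio = 3.859/1.273 = cos²(27.6°)/cos²(59.4°) ≈ 3.03.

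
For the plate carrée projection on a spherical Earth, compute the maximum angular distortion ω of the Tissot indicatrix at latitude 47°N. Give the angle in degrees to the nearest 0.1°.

Plate carrée maps x = Rλ, y = Rφ. The meridian scale is h = 1 and the parallel scale is k = 1/cos φ = sec φ.
At 47°: h = 1.000, k = 1.466; principal scales a = 1.466, b = 1.000.
sin(ω/2) = (a − b)/(a + b) = 0.4663/2.466 = 0.1891, so ω = 2 arcsin(0.1891) ≈ 21.8°.

21.8°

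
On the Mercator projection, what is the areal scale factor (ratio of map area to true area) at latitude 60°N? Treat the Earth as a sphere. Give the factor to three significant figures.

Mercator is conformal, so the point scale is isotropic: h = k = sec φ = 1/cos φ.
Areal scale = k² = sec²φ = 1/cos²(60°) = 1/0.5000² = 4.000.

4.00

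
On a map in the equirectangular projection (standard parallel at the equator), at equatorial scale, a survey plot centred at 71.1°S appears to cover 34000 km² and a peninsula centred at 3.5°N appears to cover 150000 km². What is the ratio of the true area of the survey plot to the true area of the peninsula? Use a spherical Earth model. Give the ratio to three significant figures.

Plate carrée has h = 1 and k = sec φ, giving areal scale sec φ; true area = (apparent area) · cos φ.
True area of survey plot: 34000 × cos(71.1°) = 34000 × 0.3239 = 11010 km².
True area of peninsula: 150000 × cos(3.5°) = 150000 × 0.9981 = 149700 km².
Ratio = 11010 / 149700 ≈ 0.0736.

0.0736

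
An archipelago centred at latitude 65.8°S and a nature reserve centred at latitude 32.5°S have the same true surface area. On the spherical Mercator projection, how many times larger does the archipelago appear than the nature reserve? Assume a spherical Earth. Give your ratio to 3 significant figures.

4.23

Mercator is conformal with k = sec φ, so areal scale = k² = sec²φ.
At 65.8°: sec²(65.8°) = 1/0.4099² = 5.951.
At 32.5°: sec²(32.5°) = 1/0.8434² = 1.406.
Ratio = 5.951/1.406 = cos²(32.5°)/cos²(65.8°) ≈ 4.23.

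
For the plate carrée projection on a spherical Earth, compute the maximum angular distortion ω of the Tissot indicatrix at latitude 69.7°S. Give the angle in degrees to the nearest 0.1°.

In the plate carrée (x = Rλ, y = Rφ), meridians are true-scale (h = 1) and parallels are stretched by k = sec φ.
At 69.7°: h = 1.000, k = 2.882; principal scales a = 2.882, b = 1.000.
sin(ω/2) = (a − b)/(a + b) = 1.882/3.882 = 0.4849, so ω = 2 arcsin(0.4849) ≈ 58.0°.

58.0°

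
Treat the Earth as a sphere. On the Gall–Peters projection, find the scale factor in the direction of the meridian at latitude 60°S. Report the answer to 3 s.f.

0.707

Gall–Peters is a cylindrical equal-area projection with standard parallels at ±45°. A cylindrical equal-area projection with standard parallel φ₀ has meridian scale h = cos φ / cos φ₀ and parallel scale k = cos φ₀ / cos φ (so areas are preserved, h·k = 1).
h = cos 60° / cos 45° = 0.5000/0.7071 = 0.7071.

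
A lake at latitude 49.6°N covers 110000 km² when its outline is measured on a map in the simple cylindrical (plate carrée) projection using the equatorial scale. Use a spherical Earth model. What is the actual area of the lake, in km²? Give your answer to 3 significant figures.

71300 km²

Plate carrée maps x = Rλ, y = Rφ. The meridian scale is h = 1 and the parallel scale is k = 1/cos φ = sec φ.
Areal scale = h·k = 1 × sec φ; at 49.6°, h = 1.000, k = 1.543, so h·k = 1.543.
True area = apparent / (areal scale) = 110000 / 1.543 ≈ 71300 km².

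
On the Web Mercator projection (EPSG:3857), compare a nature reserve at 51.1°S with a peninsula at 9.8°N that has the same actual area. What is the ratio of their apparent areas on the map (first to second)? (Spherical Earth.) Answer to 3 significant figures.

2.46

Mercator areal scale is sec²φ.
At 51.1°: sec²(51.1°) = 1/0.6280² = 2.536.
At 9.8°: sec²(9.8°) = 1/0.9854² = 1.030.
Ratio = 2.536/1.030 = cos²(9.8°)/cos²(51.1°) ≈ 2.46.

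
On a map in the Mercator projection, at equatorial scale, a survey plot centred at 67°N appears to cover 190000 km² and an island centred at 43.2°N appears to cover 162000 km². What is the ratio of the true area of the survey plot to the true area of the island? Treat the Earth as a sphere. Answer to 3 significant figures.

0.337

Mercator's areal exaggeration is sec²φ; hence true area = (apparent area) · cos²φ.
True area of survey plot: 190000 × cos²(67°) = 190000 × 0.1527 = 29010 km².
True area of island: 162000 × cos²(43.2°) = 162000 × 0.5314 = 86090 km².
Ratio = 29010 / 86090 ≈ 0.337.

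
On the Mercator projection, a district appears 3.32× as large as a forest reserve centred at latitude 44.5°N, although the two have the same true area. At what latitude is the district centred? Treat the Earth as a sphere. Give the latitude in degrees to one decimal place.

On Mercator, (apparent₁)/(apparent₂) = sec²φ₁ / sec²φ₂ when true areas are equal.
cos²φ₂ / cos²φ₁ = 3.32  ⇒  cos φ₁ = cos 44.5° / √3.32 = 0.7133/1.822 = 0.3914.
φ₁ = arccos(0.3914) ≈ 67.0°.

67.0°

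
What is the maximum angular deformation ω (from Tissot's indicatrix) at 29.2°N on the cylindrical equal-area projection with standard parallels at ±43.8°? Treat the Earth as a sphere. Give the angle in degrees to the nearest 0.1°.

21.7°

Cylindrical equal-area (φ₀ = 43.8°): h = cos φ / cos 43.8° along meridians, k = cos 43.8° / cos φ along parallels; h·k = 1.
At 29.2°: h = 1.209, k = 0.8268; principal scales a = 1.209, b = 0.8268.
sin(ω/2) = (a − b)/(a + b) = 0.3826/2.036 = 0.1879, so ω = 2 arcsin(0.1879) ≈ 21.7°.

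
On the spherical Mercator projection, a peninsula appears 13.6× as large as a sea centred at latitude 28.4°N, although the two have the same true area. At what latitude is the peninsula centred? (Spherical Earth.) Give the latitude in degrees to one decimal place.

76.2°

Mercator areal scale is sec²φ, so apparent-area ratio = sec²φ₁ / sec²φ₂ = cos²φ₂ / cos²φ₁.
cos²φ₂ / cos²φ₁ = 13.6  ⇒  cos φ₁ = cos 28.4° / √13.6 = 0.8796/3.688 = 0.2385.
φ₁ = arccos(0.2385) ≈ 76.2°.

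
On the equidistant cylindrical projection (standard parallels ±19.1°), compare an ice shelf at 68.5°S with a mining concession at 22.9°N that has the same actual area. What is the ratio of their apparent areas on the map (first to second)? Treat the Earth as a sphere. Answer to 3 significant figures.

In the equirectangular projection with standard parallel φ₀ = 19.1° (x = Rλ cos φ₀, y = Rφ), meridians are true-scale (h = 1) and the parallel scale is k = cos φ₀ / cos φ.
Areal scale at 68.5°: h·k = 1.000 × 2.578 = 2.578.
Areal scale at 22.9°: h·k = 1.000 × 1.026 = 1.026.
Ratio = 2.578/1.026 ≈ 2.51.

2.51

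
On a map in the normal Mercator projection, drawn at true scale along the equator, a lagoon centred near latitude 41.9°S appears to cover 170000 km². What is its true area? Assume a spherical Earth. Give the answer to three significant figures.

94200 km²

The Mercator projection is conformal; its linear scale factor is the same in every direction and equals sec φ = 1/cos φ.
Areal scale = k² = sec²φ = 1/cos²(41.9°) = 1/0.7443² = 1.805.
True area = apparent / (areal scale) = 170000 / 1.805 ≈ 94200 km².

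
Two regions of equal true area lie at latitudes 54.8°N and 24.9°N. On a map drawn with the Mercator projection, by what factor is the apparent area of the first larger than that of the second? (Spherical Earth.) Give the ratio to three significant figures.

On Mercator, area is exaggerated by sec²φ = 1/cos²φ.
At 54.8°: sec²(54.8°) = 1/0.5764² = 3.010.
At 24.9°: sec²(24.9°) = 1/0.9070² = 1.215.
Ratio = 3.010/1.215 = cos²(24.9°)/cos²(54.8°) ≈ 2.48.

2.48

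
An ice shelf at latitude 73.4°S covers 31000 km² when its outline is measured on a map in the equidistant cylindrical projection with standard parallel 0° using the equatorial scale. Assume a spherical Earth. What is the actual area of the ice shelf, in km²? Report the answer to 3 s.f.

8860 km²

For the equirectangular projection with φ₀ = 0 (plate carrée), h = 1 along meridians and k = sec φ along parallels.
Areal scale = h·k = 1 × sec φ; at 73.4°, h = 1.000, k = 3.500, so h·k = 3.500.
True area = apparent / (areal scale) = 31000 / 3.500 ≈ 8860 km².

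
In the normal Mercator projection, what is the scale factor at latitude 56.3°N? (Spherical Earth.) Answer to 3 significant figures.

For Mercator, h = k = sec φ (a conformal cylindrical projection has a single point scale, 1/cos φ).
k = 1/cos 56.3° = 1/0.5548 = 1.802.

1.80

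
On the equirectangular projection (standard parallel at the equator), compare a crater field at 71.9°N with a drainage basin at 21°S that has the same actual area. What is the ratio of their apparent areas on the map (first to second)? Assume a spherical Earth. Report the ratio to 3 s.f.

3.00

Plate carrée maps x = Rλ, y = Rφ. The meridian scale is h = 1 and the parallel scale is k = 1/cos φ = sec φ.
Areal scale at 71.9°: h·k = 1.000 × 3.219 = 3.219.
Areal scale at 21°: h·k = 1.000 × 1.071 = 1.071.
Ratio = 3.219/1.071 ≈ 3.00.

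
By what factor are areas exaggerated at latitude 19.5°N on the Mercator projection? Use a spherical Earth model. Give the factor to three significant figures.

1.13

For Mercator, h = k = sec φ (a conformal cylindrical projection has a single point scale, 1/cos φ).
Areal scale = k² = sec²φ = 1/cos²(19.5°) = 1/0.9426² = 1.125.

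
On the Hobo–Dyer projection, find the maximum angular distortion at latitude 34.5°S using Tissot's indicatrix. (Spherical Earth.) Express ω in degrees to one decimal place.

4.4°

Hobo–Dyer is a cylindrical equal-area projection with standard parallels at ±37.5°. A cylindrical equal-area projection with standard parallel φ₀ has meridian scale h = cos φ / cos φ₀ and parallel scale k = cos φ₀ / cos φ (so areas are preserved, h·k = 1).
At 34.5°: h = 1.039, k = 0.9627; principal scales a = 1.039, b = 0.9627.
sin(ω/2) = (a − b)/(a + b) = 0.07613/2.001 = 0.03804, so ω = 2 arcsin(0.03804) ≈ 4.4°.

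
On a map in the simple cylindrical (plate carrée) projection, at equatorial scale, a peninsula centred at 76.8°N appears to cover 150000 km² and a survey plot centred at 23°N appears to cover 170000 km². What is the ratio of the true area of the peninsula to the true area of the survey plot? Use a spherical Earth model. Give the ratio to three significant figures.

0.219

Plate carrée has h = 1 and k = sec φ, giving areal scale sec φ; true area = (apparent area) · cos φ.
True area of peninsula: 150000 × cos(76.8°) = 150000 × 0.2284 = 34250 km².
True area of survey plot: 170000 × cos(23°) = 170000 × 0.9205 = 156500 km².
Ratio = 34250 / 156500 ≈ 0.219.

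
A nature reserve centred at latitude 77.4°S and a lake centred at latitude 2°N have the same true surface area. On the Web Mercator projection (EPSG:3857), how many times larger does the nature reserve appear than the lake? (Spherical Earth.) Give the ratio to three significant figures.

21.0

On Mercator, area is exaggerated by sec²φ = 1/cos²φ.
At 77.4°: sec²(77.4°) = 1/0.2181² = 21.01.
At 2°: sec²(2°) = 1/0.9994² = 1.001.
Ratio = 21.01/1.001 = cos²(2°)/cos²(77.4°) ≈ 21.0.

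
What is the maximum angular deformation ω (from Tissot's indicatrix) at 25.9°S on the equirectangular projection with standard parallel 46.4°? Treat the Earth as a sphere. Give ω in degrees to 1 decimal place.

With standard parallel φ₀ = 46.4°, the equirectangular projection gives x = Rλ cos φ₀, y = Rφ, so h = 1 and k = cos 46.4° / cos φ.
At 25.9°: h = 1.000, k = 0.7666; principal scales a = 1.000, b = 0.7666.
sin(ω/2) = (a − b)/(a + b) = 0.2334/1.767 = 0.1321, so ω = 2 arcsin(0.1321) ≈ 15.2°.

15.2°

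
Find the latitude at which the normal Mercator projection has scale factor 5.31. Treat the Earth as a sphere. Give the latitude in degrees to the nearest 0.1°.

Mercator scale is k = sec φ = 1/cos φ.
1/cos φ = 5.31  ⇒  cos φ = 0.1883  ⇒  φ = arccos(0.1883) ≈ 79.1°.

79.1°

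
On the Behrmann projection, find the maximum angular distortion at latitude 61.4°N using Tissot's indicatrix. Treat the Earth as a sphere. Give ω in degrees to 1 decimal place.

64.3°

Behrmann is a cylindrical equal-area projection with standard parallels at ±30°. Cylindrical equal-area (φ₀ = 30°): h = cos φ / cos 30° along meridians, k = cos 30° / cos φ along parallels; h·k = 1.
At 61.4°: h = 0.5527, k = 1.809; principal scales a = 1.809, b = 0.5527.
sin(ω/2) = (a − b)/(a + b) = 1.256/2.362 = 0.5319, so ω = 2 arcsin(0.5319) ≈ 64.3°.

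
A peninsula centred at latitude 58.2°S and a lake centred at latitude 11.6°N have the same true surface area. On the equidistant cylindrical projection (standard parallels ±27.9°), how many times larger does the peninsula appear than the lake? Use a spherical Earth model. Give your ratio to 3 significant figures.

In the equirectangular projection with standard parallel φ₀ = 27.9° (x = Rλ cos φ₀, y = Rφ), meridians are true-scale (h = 1) and the parallel scale is k = cos φ₀ / cos φ.
Areal scale at 58.2°: h·k = 1.000 × 1.677 = 1.677.
Areal scale at 11.6°: h·k = 1.000 × 0.9022 = 0.9022.
Ratio = 1.677/0.9022 ≈ 1.86.

1.86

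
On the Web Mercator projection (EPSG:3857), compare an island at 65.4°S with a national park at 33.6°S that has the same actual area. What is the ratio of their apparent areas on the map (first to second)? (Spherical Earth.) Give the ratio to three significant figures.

4.00

On Mercator, area is exaggerated by sec²φ = 1/cos²φ.
At 65.4°: sec²(65.4°) = 1/0.4163² = 5.771.
At 33.6°: sec²(33.6°) = 1/0.8329² = 1.441.
Ratio = 5.771/1.441 = cos²(33.6°)/cos²(65.4°) ≈ 4.00.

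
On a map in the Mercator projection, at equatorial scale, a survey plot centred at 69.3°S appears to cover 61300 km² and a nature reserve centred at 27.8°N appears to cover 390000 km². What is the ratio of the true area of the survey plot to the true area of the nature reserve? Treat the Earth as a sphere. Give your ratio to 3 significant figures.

0.0251

Mercator's areal exaggeration is sec²φ; hence true area = (apparent area) · cos²φ.
True area of survey plot: 61300 × cos²(69.3°) = 61300 × 0.1249 = 7659 km².
True area of nature reserve: 390000 × cos²(27.8°) = 390000 × 0.7825 = 305200 km².
Ratio = 7659 / 305200 ≈ 0.0251.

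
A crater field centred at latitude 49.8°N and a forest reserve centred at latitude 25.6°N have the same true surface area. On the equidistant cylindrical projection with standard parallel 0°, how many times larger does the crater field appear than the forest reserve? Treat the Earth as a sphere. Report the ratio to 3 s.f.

1.40

For the equirectangular projection with φ₀ = 0 (plate carrée), h = 1 along meridians and k = sec φ along parallels.
Areal scale at 49.8°: h·k = 1.000 × 1.549 = 1.549.
Areal scale at 25.6°: h·k = 1.000 × 1.109 = 1.109.
Ratio = 1.549/1.109 ≈ 1.40.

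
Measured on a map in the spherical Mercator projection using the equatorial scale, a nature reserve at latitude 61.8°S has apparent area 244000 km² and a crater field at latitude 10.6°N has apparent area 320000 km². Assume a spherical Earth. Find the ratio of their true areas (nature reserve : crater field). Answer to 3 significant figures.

Since Mercator area scale is 1/cos²φ, the true area equals the apparent area multiplied by cos²φ.
True area of nature reserve: 244000 × cos²(61.8°) = 244000 × 0.2233 = 54490 km².
True area of crater field: 320000 × cos²(10.6°) = 320000 × 0.9662 = 309200 km².
Ratio = 54490 / 309200 ≈ 0.176.

0.176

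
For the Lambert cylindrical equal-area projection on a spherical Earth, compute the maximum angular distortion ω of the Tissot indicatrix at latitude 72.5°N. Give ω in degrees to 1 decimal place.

The Lambert cylindrical equal-area projection is the cylindrical equal-area projection with its standard parallel at the equator (φ₀ = 0). A cylindrical equal-area projection with standard parallel φ₀ has meridian scale h = cos φ / cos φ₀ and parallel scale k = cos φ₀ / cos φ (so areas are preserved, h·k = 1).
At 72.5°: h = 0.3007, k = 3.326; principal scales a = 3.326, b = 0.3007.
sin(ω/2) = (a − b)/(a + b) = 3.025/3.626 = 0.8341, so ω = 2 arcsin(0.8341) ≈ 113.1°.

113.1°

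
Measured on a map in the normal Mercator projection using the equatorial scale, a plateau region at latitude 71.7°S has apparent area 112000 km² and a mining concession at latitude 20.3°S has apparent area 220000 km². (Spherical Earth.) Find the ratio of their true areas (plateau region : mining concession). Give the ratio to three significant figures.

Since Mercator area scale is 1/cos²φ, the true area equals the apparent area multiplied by cos²φ.
True area of plateau region: 112000 × cos²(71.7°) = 112000 × 0.09859 = 11040 km².
True area of mining concession: 220000 × cos²(20.3°) = 220000 × 0.8796 = 193500 km².
Ratio = 11040 / 193500 ≈ 0.0571.

0.0571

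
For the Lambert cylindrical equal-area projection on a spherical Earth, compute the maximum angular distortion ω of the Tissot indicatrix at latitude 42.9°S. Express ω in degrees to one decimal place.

35.1°

The Lambert cylindrical equal-area projection is the cylindrical equal-area projection with its standard parallel at the equator (φ₀ = 0). For cylindrical equal-area with standard parallel φ₀, h = cos φ / cos φ₀ and k = cos φ₀ / cos φ, so h·k = 1.
At 42.9°: h = 0.7325, k = 1.365; principal scales a = 1.365, b = 0.7325.
sin(ω/2) = (a − b)/(a + b) = 0.6326/2.098 = 0.3016, so ω = 2 arcsin(0.3016) ≈ 35.1°.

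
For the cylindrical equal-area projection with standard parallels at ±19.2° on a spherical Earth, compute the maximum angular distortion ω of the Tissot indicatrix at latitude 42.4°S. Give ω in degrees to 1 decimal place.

27.9°

A cylindrical equal-area projection with standard parallel φ₀ has meridian scale h = cos φ / cos φ₀ and parallel scale k = cos φ₀ / cos φ (so areas are preserved, h·k = 1).
At 42.4°: h = 0.7820, k = 1.279; principal scales a = 1.279, b = 0.7820.
sin(ω/2) = (a − b)/(a + b) = 0.4969/2.061 = 0.2411, so ω = 2 arcsin(0.2411) ≈ 27.9°.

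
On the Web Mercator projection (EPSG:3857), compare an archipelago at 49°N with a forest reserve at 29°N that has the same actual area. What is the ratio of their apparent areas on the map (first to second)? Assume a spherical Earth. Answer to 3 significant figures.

1.78

Mercator areal scale is sec²φ.
At 49°: sec²(49°) = 1/0.6561² = 2.323.
At 29°: sec²(29°) = 1/0.8746² = 1.307.
Ratio = 2.323/1.307 = cos²(29°)/cos²(49°) ≈ 1.78.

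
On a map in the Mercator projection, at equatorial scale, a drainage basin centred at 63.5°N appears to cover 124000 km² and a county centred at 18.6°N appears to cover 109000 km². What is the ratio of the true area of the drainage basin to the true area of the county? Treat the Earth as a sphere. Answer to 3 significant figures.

On Mercator the areal scale is sec²φ, so true area = apparent × cos²φ.
True area of drainage basin: 124000 × cos²(63.5°) = 124000 × 0.1991 = 24690 km².
True area of county: 109000 × cos²(18.6°) = 109000 × 0.8983 = 97910 km².
Ratio = 24690 / 97910 ≈ 0.252.

0.252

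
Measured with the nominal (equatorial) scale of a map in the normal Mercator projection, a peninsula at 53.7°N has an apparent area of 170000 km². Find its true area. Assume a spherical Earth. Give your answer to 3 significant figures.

For Mercator, h = k = sec φ (a conformal cylindrical projection has a single point scale, 1/cos φ).
Areal scale = k² = sec²φ = 1/cos²(53.7°) = 1/0.5920² = 2.853.
True area = apparent / (areal scale) = 170000 / 2.853 ≈ 59600 km².

59600 km²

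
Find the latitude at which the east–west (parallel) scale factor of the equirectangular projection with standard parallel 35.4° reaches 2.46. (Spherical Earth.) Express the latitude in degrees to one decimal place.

In the equirectangular projection with standard parallel φ₀ = 35.4° (x = Rλ cos φ₀, y = Rφ), meridians are true-scale (h = 1) and the parallel scale is k = cos φ₀ / cos φ.
k = cos φ₀ / cos φ = 2.46  ⇒  cos φ = cos 35.4° / 2.46 = 0.3314.
φ = arccos(0.3314) ≈ 70.6°.

70.6°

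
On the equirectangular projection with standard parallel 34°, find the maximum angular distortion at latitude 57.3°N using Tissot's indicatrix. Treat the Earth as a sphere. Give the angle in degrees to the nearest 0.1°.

The equidistant cylindrical projection with φ₀ = 34° has h = 1 (meridians true) and k = cos φ₀ / cos φ along parallels.
At 57.3°: h = 1.000, k = 1.535; principal scales a = 1.535, b = 1.000.
sin(ω/2) = (a − b)/(a + b) = 0.5346/2.535 = 0.2109, so ω = 2 arcsin(0.2109) ≈ 24.4°.

24.4°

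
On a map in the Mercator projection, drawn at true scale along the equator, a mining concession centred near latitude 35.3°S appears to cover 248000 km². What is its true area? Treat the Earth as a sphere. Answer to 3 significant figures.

Mercator is conformal, so the point scale is isotropic: h = k = sec φ = 1/cos φ.
Areal scale = k² = sec²φ = 1/cos²(35.3°) = 1/0.8161² = 1.501.
True area = apparent / (areal scale) = 248000 / 1.501 ≈ 165000 km².

165000 km²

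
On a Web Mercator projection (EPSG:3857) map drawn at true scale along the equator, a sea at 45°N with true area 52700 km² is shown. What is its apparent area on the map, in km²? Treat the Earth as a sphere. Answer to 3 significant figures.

105000 km²

For Mercator, h = k = sec φ (a conformal cylindrical projection has a single point scale, 1/cos φ).
Areal scale = k² = sec²φ = 1/cos²(45°) = 1/0.7071² = 2.000.
Apparent area = 52700 × 2.000 ≈ 105000 km².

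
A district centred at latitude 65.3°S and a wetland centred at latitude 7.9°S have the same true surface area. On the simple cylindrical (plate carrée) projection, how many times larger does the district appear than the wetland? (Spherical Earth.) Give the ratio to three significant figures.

2.37

In the plate carrée (x = Rλ, y = Rφ), meridians are true-scale (h = 1) and parallels are stretched by k = sec φ.
Areal scale at 65.3°: h·k = 1.000 × 2.393 = 2.393.
Areal scale at 7.9°: h·k = 1.000 × 1.010 = 1.010.
Ratio = 2.393/1.010 ≈ 2.37.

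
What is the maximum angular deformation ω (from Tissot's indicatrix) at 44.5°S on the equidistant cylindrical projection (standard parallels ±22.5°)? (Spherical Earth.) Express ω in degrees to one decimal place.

14.8°

With standard parallel φ₀ = 22.5°, the equirectangular projection gives x = Rλ cos φ₀, y = Rφ, so h = 1 and k = cos 22.5° / cos φ.
At 44.5°: h = 1.000, k = 1.295; principal scales a = 1.295, b = 1.000.
sin(ω/2) = (a − b)/(a + b) = 0.2953/2.295 = 0.1287, so ω = 2 arcsin(0.1287) ≈ 14.8°.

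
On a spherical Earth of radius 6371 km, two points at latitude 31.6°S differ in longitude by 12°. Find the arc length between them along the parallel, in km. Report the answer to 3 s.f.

1140 km

Arc length along a parallel = R cos φ · Δλ (with Δλ in radians).
= 6371 × cos 31.6° × (12° × π/180) = 6371 × 0.8517 × 0.2094 ≈ 1140 km.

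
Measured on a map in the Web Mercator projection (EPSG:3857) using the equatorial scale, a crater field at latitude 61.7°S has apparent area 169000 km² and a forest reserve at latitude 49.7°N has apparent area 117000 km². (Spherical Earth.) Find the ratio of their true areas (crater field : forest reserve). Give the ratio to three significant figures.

Since Mercator area scale is 1/cos²φ, the true area equals the apparent area multiplied by cos²φ.
True area of crater field: 169000 × cos²(61.7°) = 169000 × 0.2248 = 37980 km².
True area of forest reserve: 117000 × cos²(49.7°) = 117000 × 0.4183 = 48950 km².
Ratio = 37980 / 48950 ≈ 0.776.

0.776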